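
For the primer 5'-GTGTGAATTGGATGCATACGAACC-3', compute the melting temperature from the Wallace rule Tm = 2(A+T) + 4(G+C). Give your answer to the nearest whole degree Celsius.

70°C

Base counts: A=7, T=6, G=7, C=4 (length 24).
Tm = 2·(7+6) + 4·(7+4) = 2·13 + 4·11 = 26 + 44 = 70°C.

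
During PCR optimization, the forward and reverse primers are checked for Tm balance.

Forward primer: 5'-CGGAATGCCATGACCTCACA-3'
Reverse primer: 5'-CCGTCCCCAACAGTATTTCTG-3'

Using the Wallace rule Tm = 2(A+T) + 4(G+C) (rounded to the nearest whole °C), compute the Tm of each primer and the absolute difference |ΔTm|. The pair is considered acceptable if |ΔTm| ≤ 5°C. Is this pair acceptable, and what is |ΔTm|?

Forward: A=6 T=3 G=4 C=7 → Tm = 2·9 + 4·11 = 62°C.
Reverse: A=4 T=6 G=3 C=8 → Tm = 2·10 + 4·11 = 64°C.
|ΔTm| = |62 − 64| = 2°C, ≤ 5°C.

|ΔTm| = 2°C; the pair is acceptable.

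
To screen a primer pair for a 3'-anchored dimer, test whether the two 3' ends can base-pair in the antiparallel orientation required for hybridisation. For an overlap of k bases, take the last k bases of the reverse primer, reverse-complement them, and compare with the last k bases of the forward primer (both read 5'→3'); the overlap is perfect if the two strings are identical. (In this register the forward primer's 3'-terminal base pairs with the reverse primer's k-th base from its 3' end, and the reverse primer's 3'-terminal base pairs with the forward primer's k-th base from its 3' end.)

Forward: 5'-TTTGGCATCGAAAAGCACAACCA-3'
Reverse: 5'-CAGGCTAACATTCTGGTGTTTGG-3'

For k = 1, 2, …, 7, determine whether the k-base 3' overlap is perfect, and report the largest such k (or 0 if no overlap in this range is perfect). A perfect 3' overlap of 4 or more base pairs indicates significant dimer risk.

Last 7 bases (5'→3') — forward …ACAACCA, reverse …TGTTTGG.
Reverse complement of the reverse primer's last 7 bases: CCAAACA; its first k bases are the reverse complement of the reverse primer's last k bases, so a perfect k-base overlap needs the forward primer's last k bases to equal them.
Comparing (forward last k vs required): k=1: A vs C ✗; k=2: CA vs CC ✗; k=3: CCA vs CCA ✓; k=4: ACCA vs CCAA ✗; k=5: AACCA vs CCAAA ✗; k=6: CAACCA vs CCAAAC ✗; k=7: ACAACCA vs CCAAACA ✗.
Only k = 3 is perfect, so the longest perfect 3' overlap is 3.

Longest perfect overlap: 3 complementary base pairs; below the dimer-risk threshold (threshold 4).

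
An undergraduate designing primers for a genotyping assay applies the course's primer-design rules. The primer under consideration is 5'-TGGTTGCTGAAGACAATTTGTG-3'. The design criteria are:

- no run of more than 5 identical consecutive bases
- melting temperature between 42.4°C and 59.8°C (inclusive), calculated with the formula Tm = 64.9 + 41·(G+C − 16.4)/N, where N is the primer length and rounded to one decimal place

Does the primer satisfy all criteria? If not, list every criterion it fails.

Base counts: A=5, T=8, G=7, C=2 (length 22).
homopolymer run: longest run = 3 ✓
Tm: Tm = 64.9 + 41·(9 − 16.4)/22 = 51.1°C ✓

Meets all criteria.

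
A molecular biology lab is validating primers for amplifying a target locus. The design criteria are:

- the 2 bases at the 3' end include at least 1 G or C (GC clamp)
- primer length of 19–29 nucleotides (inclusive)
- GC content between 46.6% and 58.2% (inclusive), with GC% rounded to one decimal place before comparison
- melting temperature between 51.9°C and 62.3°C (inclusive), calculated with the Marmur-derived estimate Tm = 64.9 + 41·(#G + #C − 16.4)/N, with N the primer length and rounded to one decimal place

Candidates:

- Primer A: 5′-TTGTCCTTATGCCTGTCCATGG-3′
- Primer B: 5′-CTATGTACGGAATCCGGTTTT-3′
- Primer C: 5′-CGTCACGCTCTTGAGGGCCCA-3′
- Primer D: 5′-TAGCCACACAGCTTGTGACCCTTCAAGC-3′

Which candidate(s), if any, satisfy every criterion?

Primer A (22 nt, A=2 T=9 G=5 C=6): 3' end GG has 2 G/C ✓; length 22 ✓; GC 11/22 = 50.0% ✓; Tm = 64.9 + 41·(11 − 16.4)/22 = 54.8°C ✓ — passes.
Primer B (21 nt, A=4 T=8 G=5 C=4): 3' end TT has 0 G/C, need ≥1 ✗; length 21 ✓; GC 9/21 = 42.9%, outside 46.6–58.2% ✗; Tm = 64.9 + 41·(9 − 16.4)/21 = 50.5°C, outside 51.9–62.3°C ✗ — fails.
Primer C (21 nt, A=3 T=4 G=6 C=8): 3' end CA has 1 G/C ✓; length 21 ✓; GC 14/21 = 66.7%, outside 46.6–58.2% ✗; Tm = 64.9 + 41·(14 − 16.4)/21 = 60.2°C ✓ — fails.
Primer D (28 nt, A=7 T=6 G=5 C=10): 3' end GC has 2 G/C ✓; length 28 ✓; GC 15/28 = 53.6% ✓; Tm = 64.9 + 41·(15 − 16.4)/28 = 62.9°C, outside 51.9–62.3°C ✗ — fails.

Primer A only.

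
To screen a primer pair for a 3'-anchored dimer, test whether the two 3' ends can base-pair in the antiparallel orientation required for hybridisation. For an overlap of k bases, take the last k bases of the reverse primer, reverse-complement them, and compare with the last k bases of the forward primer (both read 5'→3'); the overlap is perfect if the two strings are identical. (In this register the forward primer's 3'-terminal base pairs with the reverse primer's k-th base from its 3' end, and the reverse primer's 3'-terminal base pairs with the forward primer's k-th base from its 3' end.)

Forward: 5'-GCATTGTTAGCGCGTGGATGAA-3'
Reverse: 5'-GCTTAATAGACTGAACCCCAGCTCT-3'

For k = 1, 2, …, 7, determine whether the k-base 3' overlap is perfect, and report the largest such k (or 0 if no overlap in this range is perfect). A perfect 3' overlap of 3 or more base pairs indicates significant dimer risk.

Longest perfect overlap: 1 complementary base pair; below the dimer-risk threshold (threshold 3).

Last 7 bases (5'→3') — forward …GGATGAA, reverse …CAGCTCT.
Reverse complement of the reverse primer's last 7 bases: AGAGCTG; its first k bases are the reverse complement of the reverse primer's last k bases, so a perfect k-base overlap needs the forward primer's last k bases to equal them.
Comparing (forward last k vs required): k=1: A vs A ✓; k=2: AA vs AG ✗; k=3: GAA vs AGA ✗; k=4: TGAA vs AGAG ✗; k=5: ATGAA vs AGAGC ✗; k=6: GATGAA vs AGAGCT ✗; k=7: GGATGAA vs AGAGCTG ✗.
Only k = 1 is perfect, so the longest perfect 3' overlap is 1.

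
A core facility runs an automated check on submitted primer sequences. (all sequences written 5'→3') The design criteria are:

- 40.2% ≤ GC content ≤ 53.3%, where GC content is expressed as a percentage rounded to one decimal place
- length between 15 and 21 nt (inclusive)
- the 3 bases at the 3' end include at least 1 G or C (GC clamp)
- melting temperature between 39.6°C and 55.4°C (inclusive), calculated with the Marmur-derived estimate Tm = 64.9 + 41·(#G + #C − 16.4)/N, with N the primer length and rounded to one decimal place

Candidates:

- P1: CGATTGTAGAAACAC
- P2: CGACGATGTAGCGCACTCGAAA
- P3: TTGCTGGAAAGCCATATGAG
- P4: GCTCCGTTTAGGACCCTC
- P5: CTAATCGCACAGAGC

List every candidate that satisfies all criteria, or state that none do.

P1 (15 nt, A=6 T=3 G=3 C=3): GC 6/15 = 40.0%, outside 40.2–53.3% ✗; length 15 ✓; 3' end CAC has 2 G/C ✓; Tm = 64.9 + 41·(6 − 16.4)/15 = 36.5°C, outside 39.6–55.4°C ✗ — fails.
P2 (22 nt, A=7 T=3 G=6 C=6): GC 12/22 = 54.5%, outside 40.2–53.3% ✗; length 22, outside 15–21 ✗; 3' end AAA has 0 G/C, need ≥1 ✗; Tm = 64.9 + 41·(12 − 16.4)/22 = 56.7°C, outside 39.6–55.4°C ✗ — fails.
P3 (20 nt, A=6 T=5 G=6 C=3): GC 9/20 = 45.0% ✓; length 20 ✓; 3' end GAG has 2 G/C ✓; Tm = 64.9 + 41·(9 − 16.4)/20 = 49.7°C ✓ — passes.
P4 (18 nt, A=2 T=5 G=4 C=7): GC 11/18 = 61.1%, outside 40.2–53.3% ✗; length 18 ✓; 3' end CTC has 2 G/C ✓; Tm = 64.9 + 41·(11 − 16.4)/18 = 52.6°C ✓ — fails.
P5 (15 nt, A=5 T=2 G=3 C=5): GC 8/15 = 53.3% ✓; length 15 ✓; 3' end AGC has 2 G/C ✓; Tm = 64.9 + 41·(8 − 16.4)/15 = 41.9°C ✓ — passes.

P3 and P5.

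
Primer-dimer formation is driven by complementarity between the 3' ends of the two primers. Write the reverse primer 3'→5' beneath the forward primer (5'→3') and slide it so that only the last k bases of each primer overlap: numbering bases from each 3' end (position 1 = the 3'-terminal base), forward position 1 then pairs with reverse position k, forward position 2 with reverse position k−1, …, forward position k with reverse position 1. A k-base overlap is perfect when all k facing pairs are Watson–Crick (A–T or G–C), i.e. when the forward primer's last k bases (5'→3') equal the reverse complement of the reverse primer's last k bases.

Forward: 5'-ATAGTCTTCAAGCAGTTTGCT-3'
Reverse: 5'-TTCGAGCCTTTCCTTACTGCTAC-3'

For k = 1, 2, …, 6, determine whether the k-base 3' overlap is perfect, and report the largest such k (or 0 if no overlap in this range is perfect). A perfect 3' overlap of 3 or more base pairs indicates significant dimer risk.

Last 6 bases (5'→3') — forward …TTTGCT, reverse …TGCTAC.
Reverse complement of the reverse primer's last 6 bases: GTAGCA; its first k bases are the reverse complement of the reverse primer's last k bases, so a perfect k-base overlap needs the forward primer's last k bases to equal them.
Comparing (forward last k vs required): k=1: T vs G ✗; k=2: CT vs GT ✗; k=3: GCT vs GTA ✗; k=4: TGCT vs GTAG ✗; k=5: TTGCT vs GTAGC ✗; k=6: TTTGCT vs GTAGCA ✗.
No overlap length from 1 to 6 is perfect, so the longest perfect 3' overlap is 0.

Longest perfect overlap: 0 complementary base pairs; below the dimer-risk threshold (threshold 3).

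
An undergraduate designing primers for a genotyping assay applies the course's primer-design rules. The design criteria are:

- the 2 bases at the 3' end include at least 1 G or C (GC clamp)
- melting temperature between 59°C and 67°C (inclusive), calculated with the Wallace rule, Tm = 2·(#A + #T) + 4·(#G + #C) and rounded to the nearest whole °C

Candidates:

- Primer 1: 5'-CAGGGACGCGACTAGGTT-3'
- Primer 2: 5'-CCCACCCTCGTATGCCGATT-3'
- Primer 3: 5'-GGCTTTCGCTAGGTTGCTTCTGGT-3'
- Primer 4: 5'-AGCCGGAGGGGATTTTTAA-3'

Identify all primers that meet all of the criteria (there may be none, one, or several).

None of the candidates satisfy all criteria.

Primer 1 (18 nt, A=4 T=3 G=7 C=4): 3' end TT has 0 G/C, need ≥1 ✗; Tm = 2·7 + 4·11 = 58°C, outside 59–67°C ✗ — fails.
Primer 2 (20 nt, A=3 T=5 G=3 C=9): 3' end TT has 0 G/C, need ≥1 ✗; Tm = 2·8 + 4·12 = 64°C ✓ — fails.
Primer 3 (24 nt, A=1 T=10 G=8 C=5): 3' end GT has 1 G/C ✓; Tm = 2·11 + 4·13 = 74°C, outside 59–67°C ✗ — fails.
Primer 4 (19 nt, A=5 T=5 G=7 C=2): 3' end AA has 0 G/C, need ≥1 ✗; Tm = 2·10 + 4·9 = 56°C, outside 59–67°C ✗ — fails.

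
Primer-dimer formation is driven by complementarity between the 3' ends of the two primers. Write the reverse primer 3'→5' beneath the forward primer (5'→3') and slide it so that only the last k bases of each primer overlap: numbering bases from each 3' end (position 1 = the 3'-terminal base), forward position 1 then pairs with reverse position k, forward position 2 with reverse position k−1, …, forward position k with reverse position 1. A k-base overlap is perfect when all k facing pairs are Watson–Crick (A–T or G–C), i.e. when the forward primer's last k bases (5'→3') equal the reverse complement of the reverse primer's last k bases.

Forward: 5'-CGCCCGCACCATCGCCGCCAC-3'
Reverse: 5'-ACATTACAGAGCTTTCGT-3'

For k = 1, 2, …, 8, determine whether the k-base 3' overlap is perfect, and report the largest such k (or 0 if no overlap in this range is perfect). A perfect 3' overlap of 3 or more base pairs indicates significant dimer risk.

Longest perfect overlap: 2 complementary base pairs; below the dimer-risk threshold (threshold 3).

Last 8 bases (5'→3') — forward …GCCGCCAC, reverse …GCTTTCGT.
Reverse complement of the reverse primer's last 8 bases: ACGAAAGC; its first k bases are the reverse complement of the reverse primer's last k bases, so a perfect k-base overlap needs the forward primer's last k bases to equal them.
Comparing (forward last k vs required): k=1: C vs A ✗; k=2: AC vs AC ✓; k=3: CAC vs ACG ✗; k=4: CCAC vs ACGA ✗; k=5: GCCAC vs ACGAA ✗; k=6: CGCCAC vs ACGAAA ✗; k=7: CCGCCAC vs ACGAAAG ✗; k=8: GCCGCCAC vs ACGAAAGC ✗.
Only k = 2 is perfect, so the longest perfect 3' overlap is 2.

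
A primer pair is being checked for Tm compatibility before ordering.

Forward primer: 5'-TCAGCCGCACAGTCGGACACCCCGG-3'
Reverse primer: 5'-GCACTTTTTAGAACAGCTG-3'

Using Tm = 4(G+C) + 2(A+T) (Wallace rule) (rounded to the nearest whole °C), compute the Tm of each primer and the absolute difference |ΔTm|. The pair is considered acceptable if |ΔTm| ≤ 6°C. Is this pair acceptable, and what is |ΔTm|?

|ΔTm| = 32°C; the pair is not acceptable.

Forward: A=5 T=2 G=7 C=11 → Tm = 2·7 + 4·18 = 86°C.
Reverse: A=5 T=6 G=4 C=4 → Tm = 2·11 + 4·8 = 54°C.
|ΔTm| = |86 − 54| = 32°C, > 6°C.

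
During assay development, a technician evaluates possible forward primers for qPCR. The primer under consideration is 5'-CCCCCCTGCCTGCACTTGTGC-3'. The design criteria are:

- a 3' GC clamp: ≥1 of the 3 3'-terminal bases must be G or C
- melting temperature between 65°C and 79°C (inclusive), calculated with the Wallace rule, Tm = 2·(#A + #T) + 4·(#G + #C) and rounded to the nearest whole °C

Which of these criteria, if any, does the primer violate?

Meets all criteria.

Base counts: A=1, T=5, G=4, C=11 (length 21).
GC clamp: 3' end TGC has 2 G/C ✓
Tm: Tm = 2·6 + 4·15 = 72°C ✓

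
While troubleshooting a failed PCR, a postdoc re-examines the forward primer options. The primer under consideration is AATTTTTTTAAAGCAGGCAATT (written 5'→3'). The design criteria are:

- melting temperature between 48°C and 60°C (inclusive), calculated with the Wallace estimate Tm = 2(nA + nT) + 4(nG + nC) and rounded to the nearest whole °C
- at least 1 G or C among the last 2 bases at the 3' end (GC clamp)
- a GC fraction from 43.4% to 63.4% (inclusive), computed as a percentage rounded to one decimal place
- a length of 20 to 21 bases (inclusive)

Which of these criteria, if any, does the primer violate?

Base counts: A=8, T=9, G=3, C=2 (length 22).
Tm: Tm = 2·17 + 4·5 = 54°C ✓
GC clamp: 3' end TT has 0 G/C, need ≥1 ✗
GC content: GC 5/22 = 22.7%, outside 43.4–63.4% ✗
length: length 22, outside 20–21 ✗

Fails: GC clamp, GC content, length.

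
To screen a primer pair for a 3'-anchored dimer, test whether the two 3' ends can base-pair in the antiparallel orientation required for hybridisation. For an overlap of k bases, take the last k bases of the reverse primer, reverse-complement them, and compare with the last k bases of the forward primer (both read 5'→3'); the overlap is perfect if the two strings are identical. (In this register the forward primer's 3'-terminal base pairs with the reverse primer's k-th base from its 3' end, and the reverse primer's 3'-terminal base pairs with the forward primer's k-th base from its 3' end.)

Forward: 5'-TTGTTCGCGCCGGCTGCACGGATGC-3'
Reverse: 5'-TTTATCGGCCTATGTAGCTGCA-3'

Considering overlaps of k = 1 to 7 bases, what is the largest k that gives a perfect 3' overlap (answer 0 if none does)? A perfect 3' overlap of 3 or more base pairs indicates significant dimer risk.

Last 7 bases (5'→3') — forward …CGGATGC, reverse …AGCTGCA.
Reverse complement of the reverse primer's last 7 bases: TGCAGCT; its first k bases are the reverse complement of the reverse primer's last k bases, so a perfect k-base overlap needs the forward primer's last k bases to equal them.
Comparing (forward last k vs required): k=1: C vs T ✗; k=2: GC vs TG ✗; k=3: TGC vs TGC ✓; k=4: ATGC vs TGCA ✗; k=5: GATGC vs TGCAG ✗; k=6: GGATGC vs TGCAGC ✗; k=7: CGGATGC vs TGCAGCT ✗.
Only k = 3 is perfect, so the longest perfect 3' overlap is 3.

Longest perfect overlap: 3 complementary base pairs; significant dimer risk (threshold 3).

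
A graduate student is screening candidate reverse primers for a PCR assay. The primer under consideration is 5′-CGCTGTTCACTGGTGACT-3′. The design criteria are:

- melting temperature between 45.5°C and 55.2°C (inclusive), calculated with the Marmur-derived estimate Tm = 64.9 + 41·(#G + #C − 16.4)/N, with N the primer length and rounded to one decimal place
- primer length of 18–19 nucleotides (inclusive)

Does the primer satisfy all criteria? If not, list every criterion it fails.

Base counts: A=2, T=6, G=5, C=5 (length 18).
Tm: Tm = 64.9 + 41·(10 − 16.4)/18 = 50.3°C ✓
length: length 18 ✓

Meets all criteria.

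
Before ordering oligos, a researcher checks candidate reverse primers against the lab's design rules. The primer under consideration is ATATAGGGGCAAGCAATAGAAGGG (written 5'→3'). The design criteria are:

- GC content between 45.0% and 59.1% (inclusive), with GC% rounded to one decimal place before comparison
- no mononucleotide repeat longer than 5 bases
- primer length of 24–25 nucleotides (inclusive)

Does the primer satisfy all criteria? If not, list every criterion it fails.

Base counts: A=10, T=3, G=9, C=2 (length 24).
GC content: GC 11/24 = 45.8% ✓
homopolymer run: longest run = 4 ✓
length: length 24 ✓

Meets all criteria.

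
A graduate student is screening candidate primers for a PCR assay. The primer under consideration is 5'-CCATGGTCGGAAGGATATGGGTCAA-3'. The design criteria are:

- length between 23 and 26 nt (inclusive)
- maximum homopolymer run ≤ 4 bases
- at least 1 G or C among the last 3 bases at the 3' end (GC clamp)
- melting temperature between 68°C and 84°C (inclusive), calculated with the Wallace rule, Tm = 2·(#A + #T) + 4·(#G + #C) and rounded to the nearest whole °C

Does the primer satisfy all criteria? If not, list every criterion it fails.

Meets all criteria.

Base counts: A=7, T=5, G=9, C=4 (length 25).
length: length 25 ✓
homopolymer run: longest run = 3 ✓
GC clamp: 3' end CAA has 1 G/C ✓
Tm: Tm = 2·12 + 4·13 = 76°C ✓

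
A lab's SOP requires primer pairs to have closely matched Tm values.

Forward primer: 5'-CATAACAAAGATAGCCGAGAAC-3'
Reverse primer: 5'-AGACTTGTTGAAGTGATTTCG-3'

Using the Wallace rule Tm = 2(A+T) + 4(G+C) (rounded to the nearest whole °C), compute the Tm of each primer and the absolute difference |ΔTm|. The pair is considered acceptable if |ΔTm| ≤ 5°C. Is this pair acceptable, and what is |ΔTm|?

|ΔTm| = 4°C; the pair is acceptable.

Forward: A=11 T=2 G=4 C=5 → Tm = 2·13 + 4·9 = 62°C.
Reverse: A=5 T=8 G=6 C=2 → Tm = 2·13 + 4·8 = 58°C.
|ΔTm| = |62 − 58| = 4°C, ≤ 5°C.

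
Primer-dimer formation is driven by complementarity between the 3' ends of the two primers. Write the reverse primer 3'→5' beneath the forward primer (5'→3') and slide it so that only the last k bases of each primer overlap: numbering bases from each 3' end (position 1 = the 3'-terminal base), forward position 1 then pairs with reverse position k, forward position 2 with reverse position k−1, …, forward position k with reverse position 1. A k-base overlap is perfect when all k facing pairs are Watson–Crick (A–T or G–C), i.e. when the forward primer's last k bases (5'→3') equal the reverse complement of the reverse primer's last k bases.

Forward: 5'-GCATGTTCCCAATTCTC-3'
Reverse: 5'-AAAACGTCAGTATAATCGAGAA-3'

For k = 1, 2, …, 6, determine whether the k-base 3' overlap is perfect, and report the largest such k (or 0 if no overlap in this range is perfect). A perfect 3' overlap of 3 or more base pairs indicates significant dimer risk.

Longest perfect overlap: 5 complementary base pairs; significant dimer risk (threshold 3).

Last 6 bases (5'→3') — forward …ATTCTC, reverse …CGAGAA.
Reverse complement of the reverse primer's last 6 bases: TTCTCG; its first k bases are the reverse complement of the reverse primer's last k bases, so a perfect k-base overlap needs the forward primer's last k bases to equal them.
Comparing (forward last k vs required): k=1: C vs T ✗; k=2: TC vs TT ✗; k=3: CTC vs TTC ✗; k=4: TCTC vs TTCT ✗; k=5: TTCTC vs TTCTC ✓; k=6: ATTCTC vs TTCTCG ✗.
Only k = 5 is perfect, so the longest perfect 3' overlap is 5.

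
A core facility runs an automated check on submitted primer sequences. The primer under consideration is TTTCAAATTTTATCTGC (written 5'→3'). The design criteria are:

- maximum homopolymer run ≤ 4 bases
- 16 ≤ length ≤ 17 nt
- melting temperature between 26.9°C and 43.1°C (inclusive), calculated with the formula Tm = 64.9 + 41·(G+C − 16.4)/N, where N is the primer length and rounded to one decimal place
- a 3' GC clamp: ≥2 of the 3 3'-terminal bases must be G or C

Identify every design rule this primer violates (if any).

Base counts: A=4, T=9, G=1, C=3 (length 17).
homopolymer run: longest run = 4 ✓
length: length 17 ✓
Tm: Tm = 64.9 + 41·(4 − 16.4)/17 = 35.0°C ✓
GC clamp: 3' end TGC has 2 G/C ✓

Meets all criteria.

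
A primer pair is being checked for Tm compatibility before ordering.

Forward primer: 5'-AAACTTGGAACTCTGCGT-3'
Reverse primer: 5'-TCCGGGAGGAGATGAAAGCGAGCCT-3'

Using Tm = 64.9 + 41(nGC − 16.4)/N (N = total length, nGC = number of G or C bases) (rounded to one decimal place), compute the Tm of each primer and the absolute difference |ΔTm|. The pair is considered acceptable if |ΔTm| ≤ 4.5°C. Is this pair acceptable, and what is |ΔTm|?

|ΔTm| = 16.8°C; the pair is not acceptable.

Forward: G+C = 8, N = 18 → Tm = 64.9 + 41·(8 − 16.4)/18 = 45.8°C.
Reverse: G+C = 15, N = 25 → Tm = 64.9 + 41·(15 − 16.4)/25 = 62.6°C.
|ΔTm| = |45.8 − 62.6| = 16.8°C, > 4.5°C.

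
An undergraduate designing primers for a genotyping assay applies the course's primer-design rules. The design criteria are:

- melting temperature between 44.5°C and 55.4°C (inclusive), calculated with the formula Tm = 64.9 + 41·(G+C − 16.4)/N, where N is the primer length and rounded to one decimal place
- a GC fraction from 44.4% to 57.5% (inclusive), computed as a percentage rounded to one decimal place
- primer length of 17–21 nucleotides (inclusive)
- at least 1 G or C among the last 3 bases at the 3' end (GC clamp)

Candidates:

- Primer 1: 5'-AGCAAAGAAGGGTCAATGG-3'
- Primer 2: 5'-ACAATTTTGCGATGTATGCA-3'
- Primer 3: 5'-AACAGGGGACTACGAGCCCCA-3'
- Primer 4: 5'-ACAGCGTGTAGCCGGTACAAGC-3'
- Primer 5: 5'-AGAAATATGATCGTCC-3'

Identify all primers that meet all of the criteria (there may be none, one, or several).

Primer 1 (19 nt, A=8 T=2 G=7 C=2): Tm = 64.9 + 41·(9 − 16.4)/19 = 48.9°C ✓; GC 9/19 = 47.4% ✓; length 19 ✓; 3' end TGG has 2 G/C ✓ — passes.
Primer 2 (20 nt, A=6 T=7 G=4 C=3): Tm = 64.9 + 41·(7 − 16.4)/20 = 45.6°C ✓; GC 7/20 = 35.0%, outside 44.4–57.5% ✗; length 20 ✓; 3' end GCA has 2 G/C ✓ — fails.
Primer 3 (21 nt, A=7 T=1 G=6 C=7): Tm = 64.9 + 41·(13 − 16.4)/21 = 58.3°C, outside 44.5–55.4°C ✗; GC 13/21 = 61.9%, outside 44.4–57.5% ✗; length 21 ✓; 3' end CCA has 2 G/C ✓ — fails.
Primer 4 (22 nt, A=6 T=3 G=7 C=6): Tm = 64.9 + 41·(13 − 16.4)/22 = 58.6°C, outside 44.5–55.4°C ✗; GC 13/22 = 59.1%, outside 44.4–57.5% ✗; length 22, outside 17–21 ✗; 3' end AGC has 2 G/C ✓ — fails.
Primer 5 (16 nt, A=6 T=4 G=3 C=3): Tm = 64.9 + 41·(6 − 16.4)/16 = 38.3°C, outside 44.5–55.4°C ✗; GC 6/16 = 37.5%, outside 44.4–57.5% ✗; length 16, outside 17–21 ✗; 3' end TCC has 2 G/C ✓ — fails.

Primer 1 only.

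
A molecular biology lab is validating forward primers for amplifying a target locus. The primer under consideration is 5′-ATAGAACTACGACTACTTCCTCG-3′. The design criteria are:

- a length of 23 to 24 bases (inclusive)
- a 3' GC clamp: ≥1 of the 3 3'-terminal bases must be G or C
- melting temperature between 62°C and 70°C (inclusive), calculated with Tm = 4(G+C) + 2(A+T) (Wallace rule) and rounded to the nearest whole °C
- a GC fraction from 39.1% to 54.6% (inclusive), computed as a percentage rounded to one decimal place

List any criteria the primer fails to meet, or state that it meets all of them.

Base counts: A=7, T=6, G=3, C=7 (length 23).
length: length 23 ✓
GC clamp: 3' end TCG has 2 G/C ✓
Tm: Tm = 2·13 + 4·10 = 66°C ✓
GC content: GC 10/23 = 43.5% ✓

Meets all criteria.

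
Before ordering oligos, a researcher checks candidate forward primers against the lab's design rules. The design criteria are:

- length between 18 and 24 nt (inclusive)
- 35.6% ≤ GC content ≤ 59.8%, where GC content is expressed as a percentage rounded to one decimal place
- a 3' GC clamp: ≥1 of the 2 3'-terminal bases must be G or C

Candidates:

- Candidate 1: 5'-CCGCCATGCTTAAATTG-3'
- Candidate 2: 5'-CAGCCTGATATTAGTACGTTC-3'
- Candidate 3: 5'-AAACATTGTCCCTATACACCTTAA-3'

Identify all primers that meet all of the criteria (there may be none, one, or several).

Candidate 1 (17 nt, A=4 T=5 G=3 C=5): length 17, outside 18–24 ✗; GC 8/17 = 47.1% ✓; 3' end TG has 1 G/C ✓ — fails.
Candidate 2 (21 nt, A=5 T=7 G=4 C=5): length 21 ✓; GC 9/21 = 42.9% ✓; 3' end TC has 1 G/C ✓ — passes.
Candidate 3 (24 nt, A=9 T=7 G=1 C=7): length 24 ✓; GC 8/24 = 33.3%, outside 35.6–59.8% ✗; 3' end AA has 0 G/C, need ≥1 ✗ — fails.

Candidate 2 only.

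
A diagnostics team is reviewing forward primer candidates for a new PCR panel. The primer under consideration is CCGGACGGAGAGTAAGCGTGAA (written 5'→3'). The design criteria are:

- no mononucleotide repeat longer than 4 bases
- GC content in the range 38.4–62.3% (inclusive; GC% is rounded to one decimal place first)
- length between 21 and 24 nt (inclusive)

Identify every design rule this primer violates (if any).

Base counts: A=7, T=2, G=9, C=4 (length 22).
homopolymer run: longest run = 2 ✓
GC content: GC 13/22 = 59.1% ✓
length: length 22 ✓

Meets all criteria.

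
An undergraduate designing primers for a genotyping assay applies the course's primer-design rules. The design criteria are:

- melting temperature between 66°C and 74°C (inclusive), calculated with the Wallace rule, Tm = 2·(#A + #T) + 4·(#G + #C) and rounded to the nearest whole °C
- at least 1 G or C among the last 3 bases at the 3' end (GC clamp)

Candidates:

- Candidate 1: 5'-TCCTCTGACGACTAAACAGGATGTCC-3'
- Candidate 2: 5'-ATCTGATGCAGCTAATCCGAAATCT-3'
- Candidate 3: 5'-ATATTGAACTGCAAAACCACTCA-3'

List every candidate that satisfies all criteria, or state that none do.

Candidate 1 (26 nt, A=7 T=6 G=5 C=8): Tm = 2·13 + 4·13 = 78°C, outside 66–74°C ✗; 3' end TCC has 2 G/C ✓ — fails.
Candidate 2 (25 nt, A=8 T=7 G=4 C=6): Tm = 2·15 + 4·10 = 70°C ✓; 3' end TCT has 1 G/C ✓ — passes.
Candidate 3 (23 nt, A=10 T=5 G=2 C=6): Tm = 2·15 + 4·8 = 62°C, outside 66–74°C ✗; 3' end TCA has 1 G/C ✓ — fails.

Candidate 2 only.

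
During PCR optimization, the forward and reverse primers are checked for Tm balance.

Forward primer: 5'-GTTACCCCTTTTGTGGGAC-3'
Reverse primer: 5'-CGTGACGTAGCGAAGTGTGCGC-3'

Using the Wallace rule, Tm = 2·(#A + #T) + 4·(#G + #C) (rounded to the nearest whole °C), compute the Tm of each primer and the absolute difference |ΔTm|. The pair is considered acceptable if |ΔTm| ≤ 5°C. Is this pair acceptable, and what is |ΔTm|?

Forward: A=2 T=7 G=5 C=5 → Tm = 2·9 + 4·10 = 58°C.
Reverse: A=4 T=4 G=9 C=5 → Tm = 2·8 + 4·14 = 72°C.
|ΔTm| = |58 − 72| = 14°C, > 5°C.

|ΔTm| = 14°C; the pair is not acceptable.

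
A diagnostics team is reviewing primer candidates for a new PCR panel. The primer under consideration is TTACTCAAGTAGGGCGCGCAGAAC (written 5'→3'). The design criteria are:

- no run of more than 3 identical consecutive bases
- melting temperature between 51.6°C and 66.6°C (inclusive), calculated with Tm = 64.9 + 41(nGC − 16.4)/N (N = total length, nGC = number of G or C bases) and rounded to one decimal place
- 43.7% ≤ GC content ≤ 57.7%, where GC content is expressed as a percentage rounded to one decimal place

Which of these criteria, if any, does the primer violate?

Base counts: A=7, T=4, G=7, C=6 (length 24).
homopolymer run: longest run = 3 ✓
Tm: Tm = 64.9 + 41·(13 − 16.4)/24 = 59.1°C ✓
GC content: GC 13/24 = 54.2% ✓

Meets all criteria.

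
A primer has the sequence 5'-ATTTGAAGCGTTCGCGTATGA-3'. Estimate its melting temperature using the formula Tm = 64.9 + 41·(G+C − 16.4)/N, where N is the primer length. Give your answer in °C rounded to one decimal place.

50.5°C

Base counts: A=5, T=7, G=6, C=3; G+C = 9, N = 21.
Tm = 64.9 + 41·(9 − 16.4)/21 = 64.9 + -303.40/21 = 50.5°C.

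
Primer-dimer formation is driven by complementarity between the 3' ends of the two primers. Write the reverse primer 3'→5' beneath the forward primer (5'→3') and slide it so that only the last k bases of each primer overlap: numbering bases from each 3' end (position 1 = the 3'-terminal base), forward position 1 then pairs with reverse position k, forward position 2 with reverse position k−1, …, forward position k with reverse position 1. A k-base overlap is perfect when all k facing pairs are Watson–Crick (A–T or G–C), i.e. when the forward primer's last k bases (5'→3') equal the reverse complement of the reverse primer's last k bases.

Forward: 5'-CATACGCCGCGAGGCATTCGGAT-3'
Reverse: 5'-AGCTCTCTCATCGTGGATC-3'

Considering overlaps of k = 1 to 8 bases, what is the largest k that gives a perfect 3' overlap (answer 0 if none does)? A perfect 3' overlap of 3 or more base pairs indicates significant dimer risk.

Longest perfect overlap: 3 complementary base pairs; significant dimer risk (threshold 3).

Last 8 bases (5'→3') — forward …ATTCGGAT, reverse …CGTGGATC.
Reverse complement of the reverse primer's last 8 bases: GATCCACG; its first k bases are the reverse complement of the reverse primer's last k bases, so a perfect k-base overlap needs the forward primer's last k bases to equal them.
Comparing (forward last k vs required): k=1: T vs G ✗; k=2: AT vs GA ✗; k=3: GAT vs GAT ✓; k=4: GGAT vs GATC ✗; k=5: CGGAT vs GATCC ✗; k=6: TCGGAT vs GATCCA ✗; k=7: TTCGGAT vs GATCCAC ✗; k=8: ATTCGGAT vs GATCCACG ✗.
Only k = 3 is perfect, so the longest perfect 3' overlap is 3.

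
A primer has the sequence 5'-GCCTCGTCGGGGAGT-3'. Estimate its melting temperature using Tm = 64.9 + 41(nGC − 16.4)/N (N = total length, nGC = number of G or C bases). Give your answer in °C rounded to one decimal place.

50.1°C

Base counts: A=1, T=3, G=7, C=4; G+C = 11, N = 15.
Tm = 64.9 + 41·(11 − 16.4)/15 = 64.9 + -221.40/15 = 50.1°C.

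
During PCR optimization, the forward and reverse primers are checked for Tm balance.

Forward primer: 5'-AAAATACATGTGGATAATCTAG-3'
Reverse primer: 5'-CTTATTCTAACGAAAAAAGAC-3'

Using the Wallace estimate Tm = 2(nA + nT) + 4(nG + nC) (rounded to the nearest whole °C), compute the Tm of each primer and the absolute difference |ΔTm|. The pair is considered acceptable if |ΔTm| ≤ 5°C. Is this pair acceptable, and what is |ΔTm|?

Forward: A=10 T=6 G=4 C=2 → Tm = 2·16 + 4·6 = 56°C.
Reverse: A=10 T=5 G=2 C=4 → Tm = 2·15 + 4·6 = 54°C.
|ΔTm| = |56 − 54| = 2°C, ≤ 5°C.

|ΔTm| = 2°C; the pair is acceptable.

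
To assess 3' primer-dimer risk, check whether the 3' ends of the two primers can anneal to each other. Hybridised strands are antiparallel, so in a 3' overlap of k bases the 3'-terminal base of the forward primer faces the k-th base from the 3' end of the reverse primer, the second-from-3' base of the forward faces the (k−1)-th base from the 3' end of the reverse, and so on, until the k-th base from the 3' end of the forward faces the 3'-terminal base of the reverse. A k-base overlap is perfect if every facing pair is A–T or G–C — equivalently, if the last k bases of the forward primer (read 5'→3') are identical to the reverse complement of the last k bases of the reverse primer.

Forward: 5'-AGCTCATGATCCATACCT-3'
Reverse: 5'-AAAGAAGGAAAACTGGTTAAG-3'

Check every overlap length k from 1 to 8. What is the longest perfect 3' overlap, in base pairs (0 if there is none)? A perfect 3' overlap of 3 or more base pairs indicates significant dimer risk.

Last 8 bases (5'→3') — forward …CCATACCT, reverse …TGGTTAAG.
Reverse complement of the reverse primer's last 8 bases: CTTAACCA; its first k bases are the reverse complement of the reverse primer's last k bases, so a perfect k-base overlap needs the forward primer's last k bases to equal them.
Comparing (forward last k vs required): k=1: T vs C ✗; k=2: CT vs CT ✓; k=3: CCT vs CTT ✗; k=4: ACCT vs CTTA ✗; k=5: TACCT vs CTTAA ✗; k=6: ATACCT vs CTTAAC ✗; k=7: CATACCT vs CTTAACC ✗; k=8: CCATACCT vs CTTAACCA ✗.
Only k = 2 is perfect, so the longest perfect 3' overlap is 2.

Longest perfect overlap: 2 complementary base pairs; below the dimer-risk threshold (threshold 3).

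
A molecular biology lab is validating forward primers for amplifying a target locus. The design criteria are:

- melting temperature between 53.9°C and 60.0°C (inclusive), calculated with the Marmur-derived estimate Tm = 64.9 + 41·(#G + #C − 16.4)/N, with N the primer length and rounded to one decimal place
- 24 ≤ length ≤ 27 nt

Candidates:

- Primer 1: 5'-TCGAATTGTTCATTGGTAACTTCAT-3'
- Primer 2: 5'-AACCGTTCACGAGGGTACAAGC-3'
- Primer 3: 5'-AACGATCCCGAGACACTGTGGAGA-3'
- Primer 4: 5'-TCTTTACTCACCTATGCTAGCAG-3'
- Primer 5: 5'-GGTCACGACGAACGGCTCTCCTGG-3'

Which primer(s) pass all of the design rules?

Primer 1 (25 nt, A=6 T=11 G=4 C=4): Tm = 64.9 + 41·(8 − 16.4)/25 = 51.1°C, outside 53.9–60.0°C ✗; length 25 ✓ — fails.
Primer 2 (22 nt, A=7 T=3 G=6 C=6): Tm = 64.9 + 41·(12 − 16.4)/22 = 56.7°C ✓; length 22, outside 24–27 ✗ — fails.
Primer 3 (24 nt, A=8 T=3 G=7 C=6): Tm = 64.9 + 41·(13 − 16.4)/24 = 59.1°C ✓; length 24 ✓ — passes.
Primer 4 (23 nt, A=5 T=8 G=3 C=7): Tm = 64.9 + 41·(10 − 16.4)/23 = 53.5°C, outside 53.9–60.0°C ✗; length 23, outside 24–27 ✗ — fails.
Primer 5 (24 nt, A=4 T=4 G=8 C=8): Tm = 64.9 + 41·(16 − 16.4)/24 = 64.2°C, outside 53.9–60.0°C ✗; length 24 ✓ — fails.

Primer 3 only.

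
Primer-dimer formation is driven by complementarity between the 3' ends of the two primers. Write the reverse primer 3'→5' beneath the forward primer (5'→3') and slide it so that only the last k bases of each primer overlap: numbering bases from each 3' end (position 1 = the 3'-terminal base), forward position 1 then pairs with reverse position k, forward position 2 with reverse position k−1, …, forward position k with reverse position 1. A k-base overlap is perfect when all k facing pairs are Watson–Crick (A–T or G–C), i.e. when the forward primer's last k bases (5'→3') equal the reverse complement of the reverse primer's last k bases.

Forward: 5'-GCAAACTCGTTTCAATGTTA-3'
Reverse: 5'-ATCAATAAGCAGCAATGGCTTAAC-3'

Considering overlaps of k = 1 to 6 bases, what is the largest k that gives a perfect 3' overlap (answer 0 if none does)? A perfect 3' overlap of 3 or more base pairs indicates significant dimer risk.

Last 6 bases (5'→3') — forward …ATGTTA, reverse …CTTAAC.
Reverse complement of the reverse primer's last 6 bases: GTTAAG; its first k bases are the reverse complement of the reverse primer's last k bases, so a perfect k-base overlap needs the forward primer's last k bases to equal them.
Comparing (forward last k vs required): k=1: A vs G ✗; k=2: TA vs GT ✗; k=3: TTA vs GTT ✗; k=4: GTTA vs GTTA ✓; k=5: TGTTA vs GTTAA ✗; k=6: ATGTTA vs GTTAAG ✗.
Only k = 4 is perfect, so the longest perfect 3' overlap is 4.

Longest perfect overlap: 4 complementary base pairs; significant dimer risk (threshold 3).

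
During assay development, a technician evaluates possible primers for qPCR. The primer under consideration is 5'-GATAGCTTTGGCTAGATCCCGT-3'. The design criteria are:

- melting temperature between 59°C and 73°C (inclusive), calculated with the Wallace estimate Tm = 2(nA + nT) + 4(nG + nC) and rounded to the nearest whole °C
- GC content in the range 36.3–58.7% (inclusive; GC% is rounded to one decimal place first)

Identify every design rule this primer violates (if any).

Meets all criteria.

Base counts: A=4, T=7, G=6, C=5 (length 22).
Tm: Tm = 2·11 + 4·11 = 66°C ✓
GC content: GC 11/22 = 50.0% ✓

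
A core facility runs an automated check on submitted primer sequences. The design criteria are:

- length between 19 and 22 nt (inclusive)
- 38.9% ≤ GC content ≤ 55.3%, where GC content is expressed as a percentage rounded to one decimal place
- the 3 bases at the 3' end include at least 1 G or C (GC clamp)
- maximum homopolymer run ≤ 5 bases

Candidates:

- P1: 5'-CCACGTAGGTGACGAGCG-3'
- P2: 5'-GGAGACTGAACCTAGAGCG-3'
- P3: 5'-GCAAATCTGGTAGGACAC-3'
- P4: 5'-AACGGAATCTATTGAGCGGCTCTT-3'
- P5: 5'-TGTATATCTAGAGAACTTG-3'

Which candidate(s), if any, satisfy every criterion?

P1 (18 nt, A=4 T=2 G=7 C=5): length 18, outside 19–22 ✗; GC 12/18 = 66.7%, outside 38.9–55.3% ✗; 3' end GCG has 3 G/C ✓; longest run = 2 ✓ — fails.
P2 (19 nt, A=6 T=2 G=7 C=4): length 19 ✓; GC 11/19 = 57.9%, outside 38.9–55.3% ✗; 3' end GCG has 3 G/C ✓; longest run = 2 ✓ — fails.
P3 (18 nt, A=6 T=3 G=5 C=4): length 18, outside 19–22 ✗; GC 9/18 = 50.0% ✓; 3' end CAC has 2 G/C ✓; longest run = 3 ✓ — fails.
P4 (24 nt, A=6 T=7 G=6 C=5): length 24, outside 19–22 ✗; GC 11/24 = 45.8% ✓; 3' end CTT has 1 G/C ✓; longest run = 2 ✓ — fails.
P5 (19 nt, A=6 T=7 G=4 C=2): length 19 ✓; GC 6/19 = 31.6%, outside 38.9–55.3% ✗; 3' end TTG has 1 G/C ✓; longest run = 2 ✓ — fails.

None of the candidates satisfy all criteria.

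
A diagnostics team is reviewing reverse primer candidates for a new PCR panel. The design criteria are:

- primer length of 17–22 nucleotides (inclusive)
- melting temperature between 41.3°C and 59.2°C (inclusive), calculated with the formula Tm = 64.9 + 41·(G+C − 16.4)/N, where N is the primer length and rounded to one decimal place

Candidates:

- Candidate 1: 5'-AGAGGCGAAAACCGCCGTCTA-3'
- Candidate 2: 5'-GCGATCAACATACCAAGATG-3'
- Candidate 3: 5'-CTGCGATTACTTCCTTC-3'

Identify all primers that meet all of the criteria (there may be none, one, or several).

Candidate 1 (21 nt, A=7 T=2 G=6 C=6): length 21 ✓; Tm = 64.9 + 41·(12 − 16.4)/21 = 56.3°C ✓ — passes.
Candidate 2 (20 nt, A=8 T=3 G=4 C=5): length 20 ✓; Tm = 64.9 + 41·(9 − 16.4)/20 = 49.7°C ✓ — passes.
Candidate 3 (17 nt, A=2 T=7 G=2 C=6): length 17 ✓; Tm = 64.9 + 41·(8 − 16.4)/17 = 44.6°C ✓ — passes.

Candidate 1, Candidate 2 and Candidate 3.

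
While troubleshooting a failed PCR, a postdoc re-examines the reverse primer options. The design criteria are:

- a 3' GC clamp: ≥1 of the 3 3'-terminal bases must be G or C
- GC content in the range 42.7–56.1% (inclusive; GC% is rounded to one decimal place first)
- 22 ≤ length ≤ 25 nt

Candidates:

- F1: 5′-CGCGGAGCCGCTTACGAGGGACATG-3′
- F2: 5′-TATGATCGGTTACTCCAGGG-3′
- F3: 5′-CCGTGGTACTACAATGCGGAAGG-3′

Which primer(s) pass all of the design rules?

F1 (25 nt, A=5 T=3 G=10 C=7): 3' end ATG has 1 G/C ✓; GC 17/25 = 68.0%, outside 42.7–56.1% ✗; length 25 ✓ — fails.
F2 (20 nt, A=4 T=6 G=6 C=4): 3' end GGG has 3 G/C ✓; GC 10/20 = 50.0% ✓; length 20, outside 22–25 ✗ — fails.
F3 (23 nt, A=6 T=4 G=8 C=5): 3' end AGG has 2 G/C ✓; GC 13/23 = 56.5%, outside 42.7–56.1% ✗; length 23 ✓ — fails.

None of the candidates satisfy all criteria.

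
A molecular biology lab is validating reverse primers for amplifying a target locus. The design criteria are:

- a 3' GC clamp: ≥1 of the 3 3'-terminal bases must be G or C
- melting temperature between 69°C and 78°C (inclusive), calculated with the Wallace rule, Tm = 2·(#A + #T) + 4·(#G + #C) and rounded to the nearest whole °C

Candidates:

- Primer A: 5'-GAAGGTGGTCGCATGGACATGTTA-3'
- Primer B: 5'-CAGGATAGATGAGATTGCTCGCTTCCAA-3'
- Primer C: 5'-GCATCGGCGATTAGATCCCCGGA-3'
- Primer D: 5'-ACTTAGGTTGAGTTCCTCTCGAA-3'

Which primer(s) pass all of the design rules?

Primer A (24 nt, A=6 T=6 G=9 C=3): 3' end TTA has 0 G/C, need ≥1 ✗; Tm = 2·12 + 4·12 = 72°C ✓ — fails.
Primer B (28 nt, A=8 T=7 G=7 C=6): 3' end CAA has 1 G/C ✓; Tm = 2·15 + 4·13 = 82°C, outside 69–78°C ✗ — fails.
Primer C (23 nt, A=5 T=4 G=7 C=7): 3' end GGA has 2 G/C ✓; Tm = 2·9 + 4·14 = 74°C ✓ — passes.
Primer D (23 nt, A=5 T=8 G=5 C=5): 3' end GAA has 1 G/C ✓; Tm = 2·13 + 4·10 = 66°C, outside 69–78°C ✗ — fails.

Primer C only.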